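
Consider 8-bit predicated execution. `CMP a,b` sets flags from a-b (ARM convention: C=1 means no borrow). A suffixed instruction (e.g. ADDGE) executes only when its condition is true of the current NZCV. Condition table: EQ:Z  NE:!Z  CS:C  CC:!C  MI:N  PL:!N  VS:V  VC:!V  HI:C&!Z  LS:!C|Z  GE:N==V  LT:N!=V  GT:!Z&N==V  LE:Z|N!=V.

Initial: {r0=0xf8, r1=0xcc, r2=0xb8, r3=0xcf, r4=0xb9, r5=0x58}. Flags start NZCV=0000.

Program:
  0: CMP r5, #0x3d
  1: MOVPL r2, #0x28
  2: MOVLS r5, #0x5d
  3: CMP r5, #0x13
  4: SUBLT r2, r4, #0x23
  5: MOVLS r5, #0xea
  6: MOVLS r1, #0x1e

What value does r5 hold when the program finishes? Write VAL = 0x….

VAL = 0x58

0: ✓ CMP  NZCV=0010
1: ✓ MOVPL  r2←0x28
2: · MOVLS
3: ✓ CMP  NZCV=0010
4: · SUBLT
5: · MOVLS
6: · MOVLS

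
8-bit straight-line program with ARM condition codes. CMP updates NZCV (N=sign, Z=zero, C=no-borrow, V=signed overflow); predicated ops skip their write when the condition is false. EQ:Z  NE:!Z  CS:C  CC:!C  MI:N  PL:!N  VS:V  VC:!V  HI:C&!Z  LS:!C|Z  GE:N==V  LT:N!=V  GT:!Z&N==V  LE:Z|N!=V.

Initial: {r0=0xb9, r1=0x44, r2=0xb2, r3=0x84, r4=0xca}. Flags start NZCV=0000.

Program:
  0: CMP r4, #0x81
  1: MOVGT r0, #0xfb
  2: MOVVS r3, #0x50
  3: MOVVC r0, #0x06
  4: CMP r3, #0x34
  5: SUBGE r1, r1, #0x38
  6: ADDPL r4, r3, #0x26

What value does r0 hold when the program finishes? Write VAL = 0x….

[0] flags=0010 → (cmp)
[1] flags=0010 GT?T → r0=0xfb
[2] flags=0010 VS?F → skip
[3] flags=0010 VC?T → r0=0x06
[4] flags=0011 → (cmp)
[5] flags=0011 GE?F → skip
[6] flags=0011 PL?T → r4=0xaa

VAL = 0x06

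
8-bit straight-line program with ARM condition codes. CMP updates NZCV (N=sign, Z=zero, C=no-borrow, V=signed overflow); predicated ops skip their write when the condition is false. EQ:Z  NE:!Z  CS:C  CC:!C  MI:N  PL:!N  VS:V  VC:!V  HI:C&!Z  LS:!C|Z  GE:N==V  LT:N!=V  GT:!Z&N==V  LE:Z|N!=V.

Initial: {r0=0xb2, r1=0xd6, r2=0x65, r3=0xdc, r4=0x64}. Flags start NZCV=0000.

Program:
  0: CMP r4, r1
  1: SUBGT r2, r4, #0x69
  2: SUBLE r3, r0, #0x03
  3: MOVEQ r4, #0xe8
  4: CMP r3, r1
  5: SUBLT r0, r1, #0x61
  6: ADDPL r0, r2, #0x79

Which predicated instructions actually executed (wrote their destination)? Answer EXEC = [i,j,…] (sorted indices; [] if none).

EXEC = [1,6]

[0] flags=1001 → (cmp)
[1] flags=1001 GT?T → r2=0xfb
[2] flags=1001 LE?F → skip
[3] flags=1001 EQ?F → skip
[4] flags=0010 → (cmp)
[5] flags=0010 LT?F → skip
[6] flags=0010 PL?T → r0=0x74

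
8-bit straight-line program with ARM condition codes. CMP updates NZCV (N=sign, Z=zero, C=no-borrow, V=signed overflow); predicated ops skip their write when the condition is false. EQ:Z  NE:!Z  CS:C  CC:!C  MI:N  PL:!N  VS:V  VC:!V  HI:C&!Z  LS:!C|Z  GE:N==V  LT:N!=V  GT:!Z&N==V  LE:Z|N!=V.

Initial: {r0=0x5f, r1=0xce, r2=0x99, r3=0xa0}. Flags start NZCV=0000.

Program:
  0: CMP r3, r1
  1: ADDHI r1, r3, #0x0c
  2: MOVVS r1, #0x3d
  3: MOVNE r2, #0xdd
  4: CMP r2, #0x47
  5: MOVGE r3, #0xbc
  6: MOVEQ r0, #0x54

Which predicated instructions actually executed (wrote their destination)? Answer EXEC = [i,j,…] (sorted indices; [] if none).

EXEC = [3]

0: ✓ CMP  NZCV=1000
1: · ADDHI
2: · MOVVS
3: ✓ MOVNE  r2←0xdd
4: ✓ CMP  NZCV=1010
5: · MOVGE
6: · MOVEQ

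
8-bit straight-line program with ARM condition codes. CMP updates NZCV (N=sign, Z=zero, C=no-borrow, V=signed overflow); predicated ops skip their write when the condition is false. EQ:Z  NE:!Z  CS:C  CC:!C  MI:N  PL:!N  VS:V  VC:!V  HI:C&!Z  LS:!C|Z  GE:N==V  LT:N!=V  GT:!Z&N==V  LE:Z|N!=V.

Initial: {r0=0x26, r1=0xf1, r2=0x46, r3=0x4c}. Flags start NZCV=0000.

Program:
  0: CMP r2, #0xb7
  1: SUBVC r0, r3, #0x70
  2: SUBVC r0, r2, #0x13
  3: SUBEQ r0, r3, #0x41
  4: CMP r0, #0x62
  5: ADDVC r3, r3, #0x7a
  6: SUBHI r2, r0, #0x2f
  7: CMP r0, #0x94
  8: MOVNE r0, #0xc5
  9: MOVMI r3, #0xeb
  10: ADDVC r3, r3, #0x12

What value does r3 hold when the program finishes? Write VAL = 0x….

VAL = 0xeb

0: ✓ CMP  NZCV=1001
1: · SUBVC
2: · SUBVC
3: · SUBEQ
4: ✓ CMP  NZCV=1000
5: ✓ ADDVC  r3←0xc6
6: · SUBHI
7: ✓ CMP  NZCV=1001
8: ✓ MOVNE  r0←0xc5
9: ✓ MOVMI  r3←0xeb
10: · ADDVC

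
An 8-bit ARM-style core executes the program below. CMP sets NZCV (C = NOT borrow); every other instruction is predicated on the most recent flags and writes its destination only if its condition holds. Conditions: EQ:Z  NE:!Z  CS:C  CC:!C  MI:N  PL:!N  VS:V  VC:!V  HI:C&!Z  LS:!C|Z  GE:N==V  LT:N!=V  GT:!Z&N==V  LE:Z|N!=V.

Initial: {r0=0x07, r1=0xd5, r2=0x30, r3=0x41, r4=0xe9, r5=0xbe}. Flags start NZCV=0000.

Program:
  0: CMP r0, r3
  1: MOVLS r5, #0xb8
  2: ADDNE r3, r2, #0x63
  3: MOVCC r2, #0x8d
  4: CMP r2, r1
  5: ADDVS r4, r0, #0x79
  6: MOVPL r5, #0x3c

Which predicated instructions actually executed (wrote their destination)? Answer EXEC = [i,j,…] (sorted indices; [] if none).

EXEC = [1,2,3]

0: ✓ CMP  NZCV=1000
1: ✓ MOVLS  r5←0xb8
2: ✓ ADDNE  r3←0x93
3: ✓ MOVCC  r2←0x8d
4: ✓ CMP  NZCV=1000
5: · ADDVS
6: · MOVPL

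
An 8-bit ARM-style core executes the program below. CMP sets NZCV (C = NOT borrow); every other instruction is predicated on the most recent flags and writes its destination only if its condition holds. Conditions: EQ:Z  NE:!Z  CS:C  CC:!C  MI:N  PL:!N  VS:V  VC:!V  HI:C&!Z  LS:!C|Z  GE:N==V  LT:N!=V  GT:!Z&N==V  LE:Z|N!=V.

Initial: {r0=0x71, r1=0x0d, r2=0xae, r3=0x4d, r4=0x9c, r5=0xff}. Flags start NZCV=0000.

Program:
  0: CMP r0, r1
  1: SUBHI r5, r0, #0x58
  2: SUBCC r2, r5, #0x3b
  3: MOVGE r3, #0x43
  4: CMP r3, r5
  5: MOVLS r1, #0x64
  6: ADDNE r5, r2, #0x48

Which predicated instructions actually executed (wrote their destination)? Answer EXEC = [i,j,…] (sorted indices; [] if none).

EXEC = [1,3,6]

0: ✓ CMP  NZCV=0010
1: ✓ SUBHI  r5←0x19
2: · SUBCC
3: ✓ MOVGE  r3←0x43
4: ✓ CMP  NZCV=0010
5: · MOVLS
6: ✓ ADDNE  r5←0xf6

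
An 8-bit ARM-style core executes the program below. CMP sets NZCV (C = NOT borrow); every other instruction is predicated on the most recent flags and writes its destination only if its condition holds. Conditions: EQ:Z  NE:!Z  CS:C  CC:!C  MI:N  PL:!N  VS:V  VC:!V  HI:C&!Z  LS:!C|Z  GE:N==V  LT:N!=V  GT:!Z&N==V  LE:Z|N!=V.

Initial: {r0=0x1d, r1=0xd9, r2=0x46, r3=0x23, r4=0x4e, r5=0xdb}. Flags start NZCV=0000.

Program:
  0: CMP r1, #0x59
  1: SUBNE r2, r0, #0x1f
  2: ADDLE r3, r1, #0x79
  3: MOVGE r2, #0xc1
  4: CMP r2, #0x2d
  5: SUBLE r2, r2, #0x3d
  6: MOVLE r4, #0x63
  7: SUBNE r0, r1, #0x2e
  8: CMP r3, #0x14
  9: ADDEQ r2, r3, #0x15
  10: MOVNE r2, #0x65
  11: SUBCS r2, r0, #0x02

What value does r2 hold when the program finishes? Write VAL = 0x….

VAL = 0xa9

0: ✓ CMP  NZCV=1010
1: ✓ SUBNE  r2←0xfe
2: ✓ ADDLE  r3←0x52
3: · MOVGE
4: ✓ CMP  NZCV=1010
5: ✓ SUBLE  r2←0xc1
6: ✓ MOVLE  r4←0x63
7: ✓ SUBNE  r0←0xab
8: ✓ CMP  NZCV=0010
9: · ADDEQ
10: ✓ MOVNE  r2←0x65
11: ✓ SUBCS  r2←0xa9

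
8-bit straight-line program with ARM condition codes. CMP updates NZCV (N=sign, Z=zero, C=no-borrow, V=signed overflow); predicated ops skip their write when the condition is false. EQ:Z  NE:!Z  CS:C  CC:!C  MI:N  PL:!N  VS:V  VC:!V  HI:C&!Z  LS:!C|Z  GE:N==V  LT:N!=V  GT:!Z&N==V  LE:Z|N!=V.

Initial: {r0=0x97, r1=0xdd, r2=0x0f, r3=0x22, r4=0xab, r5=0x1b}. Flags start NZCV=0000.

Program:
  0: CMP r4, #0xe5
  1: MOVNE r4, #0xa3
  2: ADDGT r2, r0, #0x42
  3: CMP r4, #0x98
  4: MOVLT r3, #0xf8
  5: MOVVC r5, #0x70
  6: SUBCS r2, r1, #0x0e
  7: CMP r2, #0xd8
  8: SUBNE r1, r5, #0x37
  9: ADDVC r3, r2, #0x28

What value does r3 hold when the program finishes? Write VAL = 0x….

VAL = 0xf7

0: ✓ CMP  NZCV=1000
1: ✓ MOVNE  r4←0xa3
2: · ADDGT
3: ✓ CMP  NZCV=0010
4: · MOVLT
5: ✓ MOVVC  r5←0x70
6: ✓ SUBCS  r2←0xcf
7: ✓ CMP  NZCV=1000
8: ✓ SUBNE  r1←0x39
9: ✓ ADDVC  r3←0xf7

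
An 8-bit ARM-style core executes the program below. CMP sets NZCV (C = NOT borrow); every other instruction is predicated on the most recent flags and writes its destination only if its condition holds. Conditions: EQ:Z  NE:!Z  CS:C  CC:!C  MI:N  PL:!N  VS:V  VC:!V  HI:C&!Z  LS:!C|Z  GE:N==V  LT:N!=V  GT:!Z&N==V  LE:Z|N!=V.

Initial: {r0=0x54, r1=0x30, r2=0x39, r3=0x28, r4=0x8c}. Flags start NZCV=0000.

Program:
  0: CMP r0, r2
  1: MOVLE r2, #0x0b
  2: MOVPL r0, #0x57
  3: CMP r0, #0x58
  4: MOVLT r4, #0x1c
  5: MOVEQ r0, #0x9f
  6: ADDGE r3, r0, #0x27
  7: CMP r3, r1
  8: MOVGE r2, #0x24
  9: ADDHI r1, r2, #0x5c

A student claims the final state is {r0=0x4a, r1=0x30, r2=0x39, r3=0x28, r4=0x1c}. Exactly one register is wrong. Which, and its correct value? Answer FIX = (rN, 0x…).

FIX = (r0, 0x57)

0: ✓ CMP  NZCV=0010
1: · MOVLE
2: ✓ MOVPL  r0←0x57
3: ✓ CMP  NZCV=1000
4: ✓ MOVLT  r4←0x1c
5: · MOVEQ
6: · ADDGE
7: ✓ CMP  NZCV=1000
8: · MOVGE
9: · ADDHI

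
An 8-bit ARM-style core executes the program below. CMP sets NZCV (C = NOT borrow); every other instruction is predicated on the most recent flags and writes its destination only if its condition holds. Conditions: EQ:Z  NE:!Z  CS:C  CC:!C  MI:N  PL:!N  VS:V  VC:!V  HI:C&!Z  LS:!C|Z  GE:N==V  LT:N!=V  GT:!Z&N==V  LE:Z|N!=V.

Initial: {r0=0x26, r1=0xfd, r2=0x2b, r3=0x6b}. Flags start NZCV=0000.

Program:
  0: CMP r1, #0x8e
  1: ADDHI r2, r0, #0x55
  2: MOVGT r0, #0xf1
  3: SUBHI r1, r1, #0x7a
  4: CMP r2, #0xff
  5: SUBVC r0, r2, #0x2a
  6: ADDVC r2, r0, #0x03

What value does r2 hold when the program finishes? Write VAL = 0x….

VAL = 0x54

0: ✓ CMP  NZCV=0010
1: ✓ ADDHI  r2←0x7b
2: ✓ MOVGT  r0←0xf1
3: ✓ SUBHI  r1←0x83
4: ✓ CMP  NZCV=0000
5: ✓ SUBVC  r0←0x51
6: ✓ ADDVC  r2←0x54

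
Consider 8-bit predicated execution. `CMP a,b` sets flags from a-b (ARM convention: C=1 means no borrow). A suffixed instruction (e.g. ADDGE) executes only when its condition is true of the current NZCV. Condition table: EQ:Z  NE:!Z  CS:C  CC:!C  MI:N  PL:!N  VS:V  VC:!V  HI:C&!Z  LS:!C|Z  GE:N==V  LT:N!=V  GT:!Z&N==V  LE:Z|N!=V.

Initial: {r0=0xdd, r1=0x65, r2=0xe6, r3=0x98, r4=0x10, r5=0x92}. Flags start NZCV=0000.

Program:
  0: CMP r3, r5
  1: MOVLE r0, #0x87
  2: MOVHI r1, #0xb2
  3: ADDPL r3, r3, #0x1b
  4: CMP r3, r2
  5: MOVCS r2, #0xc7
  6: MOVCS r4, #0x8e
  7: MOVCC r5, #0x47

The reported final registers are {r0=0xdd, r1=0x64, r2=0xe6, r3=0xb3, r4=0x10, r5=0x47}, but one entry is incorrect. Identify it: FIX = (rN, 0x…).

FIX = (r1, 0xb2)

0: ✓ CMP  NZCV=0010
1: · MOVLE
2: ✓ MOVHI  r1←0xb2
3: ✓ ADDPL  r3←0xb3
4: ✓ CMP  NZCV=1000
5: · MOVCS
6: · MOVCS
7: ✓ MOVCC  r5←0x47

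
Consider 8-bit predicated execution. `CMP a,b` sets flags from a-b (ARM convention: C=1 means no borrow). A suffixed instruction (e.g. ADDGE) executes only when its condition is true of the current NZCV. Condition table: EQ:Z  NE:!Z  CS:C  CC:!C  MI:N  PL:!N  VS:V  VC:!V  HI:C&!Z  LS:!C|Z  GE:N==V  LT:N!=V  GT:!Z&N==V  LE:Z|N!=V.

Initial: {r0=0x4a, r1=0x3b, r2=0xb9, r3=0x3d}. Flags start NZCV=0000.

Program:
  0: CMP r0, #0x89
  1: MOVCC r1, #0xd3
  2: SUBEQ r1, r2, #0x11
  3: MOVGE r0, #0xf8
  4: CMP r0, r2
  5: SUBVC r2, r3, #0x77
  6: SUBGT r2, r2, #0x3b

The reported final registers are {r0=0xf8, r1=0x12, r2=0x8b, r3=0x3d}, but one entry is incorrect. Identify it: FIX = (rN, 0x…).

[0] flags=1001 → (cmp)
[1] flags=1001 CC?T → r1=0xd3
[2] flags=1001 EQ?F → skip
[3] flags=1001 GE?T → r0=0xf8
[4] flags=0010 → (cmp)
[5] flags=0010 VC?T → r2=0xc6
[6] flags=0010 GT?T → r2=0x8b

FIX = (r1, 0xd3)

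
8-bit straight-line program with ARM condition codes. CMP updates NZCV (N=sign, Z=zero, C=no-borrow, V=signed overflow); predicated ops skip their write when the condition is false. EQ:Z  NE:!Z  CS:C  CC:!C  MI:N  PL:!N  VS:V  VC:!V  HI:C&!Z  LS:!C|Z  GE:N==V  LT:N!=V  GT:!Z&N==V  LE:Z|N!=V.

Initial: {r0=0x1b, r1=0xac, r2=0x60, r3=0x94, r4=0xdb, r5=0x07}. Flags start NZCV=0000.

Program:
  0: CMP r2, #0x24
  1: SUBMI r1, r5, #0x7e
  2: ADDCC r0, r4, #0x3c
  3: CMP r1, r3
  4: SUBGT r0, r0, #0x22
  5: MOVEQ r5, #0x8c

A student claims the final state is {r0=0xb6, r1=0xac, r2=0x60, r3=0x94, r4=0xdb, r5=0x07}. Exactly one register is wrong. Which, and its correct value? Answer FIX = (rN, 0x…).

[0] flags=0010 → (cmp)
[1] flags=0010 MI?F → skip
[2] flags=0010 CC?F → skip
[3] flags=0010 → (cmp)
[4] flags=0010 GT?T → r0=0xf9
[5] flags=0010 EQ?F → skip

FIX = (r0, 0xf9)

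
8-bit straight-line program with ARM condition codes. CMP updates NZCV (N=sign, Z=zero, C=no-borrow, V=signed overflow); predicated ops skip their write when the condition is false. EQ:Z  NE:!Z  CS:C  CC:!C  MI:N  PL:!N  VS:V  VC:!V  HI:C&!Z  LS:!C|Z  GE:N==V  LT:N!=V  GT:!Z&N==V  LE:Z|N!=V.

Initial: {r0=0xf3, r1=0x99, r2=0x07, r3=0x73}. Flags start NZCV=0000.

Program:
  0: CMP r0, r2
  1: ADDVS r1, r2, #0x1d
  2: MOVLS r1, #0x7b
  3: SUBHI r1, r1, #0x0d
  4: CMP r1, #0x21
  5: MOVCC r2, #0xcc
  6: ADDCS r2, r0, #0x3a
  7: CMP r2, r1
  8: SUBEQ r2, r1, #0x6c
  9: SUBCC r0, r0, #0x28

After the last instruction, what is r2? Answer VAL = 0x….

[0] flags=1010 → (cmp)
[1] flags=1010 VS?F → skip
[2] flags=1010 LS?F → skip
[3] flags=1010 HI?T → r1=0x8c
[4] flags=0011 → (cmp)
[5] flags=0011 CC?F → skip
[6] flags=0011 CS?T → r2=0x2d
[7] flags=1001 → (cmp)
[8] flags=1001 EQ?F → skip
[9] flags=1001 CC?T → r0=0xcb

VAL = 0x2d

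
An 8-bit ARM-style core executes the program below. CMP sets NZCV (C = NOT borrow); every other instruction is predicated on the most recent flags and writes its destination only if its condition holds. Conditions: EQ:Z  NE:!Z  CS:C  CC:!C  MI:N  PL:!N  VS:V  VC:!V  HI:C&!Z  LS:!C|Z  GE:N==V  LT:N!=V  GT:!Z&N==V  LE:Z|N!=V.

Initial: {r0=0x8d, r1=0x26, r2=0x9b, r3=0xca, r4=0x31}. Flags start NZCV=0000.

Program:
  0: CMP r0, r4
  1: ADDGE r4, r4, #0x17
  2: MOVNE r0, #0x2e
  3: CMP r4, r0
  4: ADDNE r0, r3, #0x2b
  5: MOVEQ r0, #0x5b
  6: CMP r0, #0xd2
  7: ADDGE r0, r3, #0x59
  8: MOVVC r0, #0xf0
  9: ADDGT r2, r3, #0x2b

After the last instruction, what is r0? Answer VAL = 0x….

VAL = 0xf0

[0] flags=0011 → (cmp)
[1] flags=0011 GE?F → skip
[2] flags=0011 NE?T → r0=0x2e
[3] flags=0010 → (cmp)
[4] flags=0010 NE?T → r0=0xf5
[5] flags=0010 EQ?F → skip
[6] flags=0010 → (cmp)
[7] flags=0010 GE?T → r0=0x23
[8] flags=0010 VC?T → r0=0xf0
[9] flags=0010 GT?T → r2=0xf5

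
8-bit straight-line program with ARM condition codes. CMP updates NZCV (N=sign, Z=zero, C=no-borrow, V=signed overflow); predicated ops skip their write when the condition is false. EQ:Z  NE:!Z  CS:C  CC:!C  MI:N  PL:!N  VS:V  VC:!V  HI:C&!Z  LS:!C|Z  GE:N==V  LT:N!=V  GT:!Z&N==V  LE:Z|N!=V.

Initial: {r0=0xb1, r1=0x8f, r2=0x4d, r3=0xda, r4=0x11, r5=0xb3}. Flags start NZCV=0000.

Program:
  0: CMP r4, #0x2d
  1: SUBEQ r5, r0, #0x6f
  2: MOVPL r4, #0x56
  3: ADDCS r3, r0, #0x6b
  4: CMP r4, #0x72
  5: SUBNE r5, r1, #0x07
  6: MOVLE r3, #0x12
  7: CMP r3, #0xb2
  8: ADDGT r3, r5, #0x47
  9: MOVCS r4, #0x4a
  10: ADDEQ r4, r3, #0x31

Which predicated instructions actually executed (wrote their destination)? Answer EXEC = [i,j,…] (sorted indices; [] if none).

EXEC = [5,6,8]

0: ✓ CMP  NZCV=1000
1: · SUBEQ
2: · MOVPL
3: · ADDCS
4: ✓ CMP  NZCV=1000
5: ✓ SUBNE  r5←0x88
6: ✓ MOVLE  r3←0x12
7: ✓ CMP  NZCV=0000
8: ✓ ADDGT  r3←0xcf
9: · MOVCS
10: · ADDEQ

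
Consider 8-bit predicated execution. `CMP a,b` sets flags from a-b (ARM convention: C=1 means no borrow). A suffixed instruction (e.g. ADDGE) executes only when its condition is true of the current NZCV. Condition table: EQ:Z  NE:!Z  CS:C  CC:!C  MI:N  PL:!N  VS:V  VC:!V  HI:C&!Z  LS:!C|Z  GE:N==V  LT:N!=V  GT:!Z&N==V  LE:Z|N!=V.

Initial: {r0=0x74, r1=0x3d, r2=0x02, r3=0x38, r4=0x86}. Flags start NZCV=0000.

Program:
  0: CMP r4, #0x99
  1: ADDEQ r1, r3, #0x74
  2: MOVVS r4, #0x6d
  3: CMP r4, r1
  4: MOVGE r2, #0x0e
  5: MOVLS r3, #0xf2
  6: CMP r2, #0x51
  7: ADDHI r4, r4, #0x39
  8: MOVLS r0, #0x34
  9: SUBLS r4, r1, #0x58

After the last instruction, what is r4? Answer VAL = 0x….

VAL = 0xe5

0: ✓ CMP  NZCV=1000
1: · ADDEQ
2: · MOVVS
3: ✓ CMP  NZCV=0011
4: · MOVGE
5: · MOVLS
6: ✓ CMP  NZCV=1000
7: · ADDHI
8: ✓ MOVLS  r0←0x34
9: ✓ SUBLS  r4←0xe5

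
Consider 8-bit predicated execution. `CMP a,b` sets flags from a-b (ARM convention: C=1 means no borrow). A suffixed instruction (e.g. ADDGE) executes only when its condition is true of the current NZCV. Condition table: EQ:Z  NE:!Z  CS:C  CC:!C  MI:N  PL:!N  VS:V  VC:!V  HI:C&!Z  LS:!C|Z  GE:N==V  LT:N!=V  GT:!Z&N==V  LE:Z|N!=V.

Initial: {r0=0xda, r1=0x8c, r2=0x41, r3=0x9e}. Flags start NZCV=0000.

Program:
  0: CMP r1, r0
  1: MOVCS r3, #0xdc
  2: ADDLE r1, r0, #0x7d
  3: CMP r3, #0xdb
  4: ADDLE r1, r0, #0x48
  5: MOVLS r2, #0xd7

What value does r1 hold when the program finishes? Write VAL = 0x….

VAL = 0x22

0: ✓ CMP  NZCV=1000
1: · MOVCS
2: ✓ ADDLE  r1←0x57
3: ✓ CMP  NZCV=1000
4: ✓ ADDLE  r1←0x22
5: ✓ MOVLS  r2←0xd7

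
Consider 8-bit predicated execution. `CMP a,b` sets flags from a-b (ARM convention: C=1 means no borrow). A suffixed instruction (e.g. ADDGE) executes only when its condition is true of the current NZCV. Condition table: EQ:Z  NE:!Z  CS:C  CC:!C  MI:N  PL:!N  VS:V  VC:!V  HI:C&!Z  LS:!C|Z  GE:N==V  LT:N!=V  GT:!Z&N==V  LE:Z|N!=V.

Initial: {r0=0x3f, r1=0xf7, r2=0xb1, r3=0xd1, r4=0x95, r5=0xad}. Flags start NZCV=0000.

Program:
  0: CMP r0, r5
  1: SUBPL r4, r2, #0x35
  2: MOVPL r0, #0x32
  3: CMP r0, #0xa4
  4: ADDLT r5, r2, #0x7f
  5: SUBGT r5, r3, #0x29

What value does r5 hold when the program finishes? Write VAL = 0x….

0: ✓ CMP  NZCV=1001
1: · SUBPL
2: · MOVPL
3: ✓ CMP  NZCV=1001
4: · ADDLT
5: ✓ SUBGT  r5←0xa8

VAL = 0xa8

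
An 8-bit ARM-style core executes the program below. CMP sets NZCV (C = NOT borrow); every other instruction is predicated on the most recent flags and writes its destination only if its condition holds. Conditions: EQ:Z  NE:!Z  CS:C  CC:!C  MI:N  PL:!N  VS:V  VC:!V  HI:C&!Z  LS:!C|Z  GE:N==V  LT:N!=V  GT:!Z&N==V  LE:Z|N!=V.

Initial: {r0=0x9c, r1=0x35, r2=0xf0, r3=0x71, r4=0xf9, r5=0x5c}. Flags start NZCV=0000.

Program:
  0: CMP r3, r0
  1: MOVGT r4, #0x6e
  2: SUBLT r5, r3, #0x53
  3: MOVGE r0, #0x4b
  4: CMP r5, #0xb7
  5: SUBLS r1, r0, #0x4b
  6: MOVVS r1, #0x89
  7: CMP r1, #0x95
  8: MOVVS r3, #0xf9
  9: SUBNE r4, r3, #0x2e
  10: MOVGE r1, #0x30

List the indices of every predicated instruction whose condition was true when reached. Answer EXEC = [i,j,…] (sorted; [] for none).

EXEC = [1,3,5,6,9]

0: ✓ CMP  NZCV=1001
1: ✓ MOVGT  r4←0x6e
2: · SUBLT
3: ✓ MOVGE  r0←0x4b
4: ✓ CMP  NZCV=1001
5: ✓ SUBLS  r1←0x00
6: ✓ MOVVS  r1←0x89
7: ✓ CMP  NZCV=1000
8: · MOVVS
9: ✓ SUBNE  r4←0x43
10: · MOVGE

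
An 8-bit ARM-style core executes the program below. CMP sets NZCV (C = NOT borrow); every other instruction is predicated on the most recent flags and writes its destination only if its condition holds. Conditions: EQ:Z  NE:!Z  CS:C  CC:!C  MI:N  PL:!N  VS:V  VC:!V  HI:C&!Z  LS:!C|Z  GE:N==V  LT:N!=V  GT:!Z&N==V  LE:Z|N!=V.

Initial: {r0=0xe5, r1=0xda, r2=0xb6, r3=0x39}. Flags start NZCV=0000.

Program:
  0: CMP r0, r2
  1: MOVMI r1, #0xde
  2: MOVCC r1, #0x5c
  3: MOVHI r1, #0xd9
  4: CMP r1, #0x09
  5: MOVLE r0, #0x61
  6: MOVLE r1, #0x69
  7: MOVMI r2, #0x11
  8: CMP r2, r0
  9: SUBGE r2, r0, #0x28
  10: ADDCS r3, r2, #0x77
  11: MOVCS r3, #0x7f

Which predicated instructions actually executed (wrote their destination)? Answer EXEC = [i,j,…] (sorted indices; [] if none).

EXEC = [3,5,6,7]

0: ✓ CMP  NZCV=0010
1: · MOVMI
2: · MOVCC
3: ✓ MOVHI  r1←0xd9
4: ✓ CMP  NZCV=1010
5: ✓ MOVLE  r0←0x61
6: ✓ MOVLE  r1←0x69
7: ✓ MOVMI  r2←0x11
8: ✓ CMP  NZCV=1000
9: · SUBGE
10: · ADDCS
11: · MOVCS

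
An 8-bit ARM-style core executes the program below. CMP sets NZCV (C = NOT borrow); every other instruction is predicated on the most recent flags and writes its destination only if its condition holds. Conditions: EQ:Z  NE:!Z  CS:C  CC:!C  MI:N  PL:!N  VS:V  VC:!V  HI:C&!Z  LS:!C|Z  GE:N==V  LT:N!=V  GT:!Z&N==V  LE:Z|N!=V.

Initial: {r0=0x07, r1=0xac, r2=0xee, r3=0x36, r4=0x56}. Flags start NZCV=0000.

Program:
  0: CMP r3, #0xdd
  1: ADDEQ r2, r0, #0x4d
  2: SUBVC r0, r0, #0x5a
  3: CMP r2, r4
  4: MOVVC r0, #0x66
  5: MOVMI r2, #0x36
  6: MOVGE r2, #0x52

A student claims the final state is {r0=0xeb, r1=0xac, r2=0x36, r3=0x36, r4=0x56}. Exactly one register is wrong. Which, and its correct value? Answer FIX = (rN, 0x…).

FIX = (r0, 0x66)

0: ✓ CMP  NZCV=0000
1: · ADDEQ
2: ✓ SUBVC  r0←0xad
3: ✓ CMP  NZCV=1010
4: ✓ MOVVC  r0←0x66
5: ✓ MOVMI  r2←0x36
6: · MOVGE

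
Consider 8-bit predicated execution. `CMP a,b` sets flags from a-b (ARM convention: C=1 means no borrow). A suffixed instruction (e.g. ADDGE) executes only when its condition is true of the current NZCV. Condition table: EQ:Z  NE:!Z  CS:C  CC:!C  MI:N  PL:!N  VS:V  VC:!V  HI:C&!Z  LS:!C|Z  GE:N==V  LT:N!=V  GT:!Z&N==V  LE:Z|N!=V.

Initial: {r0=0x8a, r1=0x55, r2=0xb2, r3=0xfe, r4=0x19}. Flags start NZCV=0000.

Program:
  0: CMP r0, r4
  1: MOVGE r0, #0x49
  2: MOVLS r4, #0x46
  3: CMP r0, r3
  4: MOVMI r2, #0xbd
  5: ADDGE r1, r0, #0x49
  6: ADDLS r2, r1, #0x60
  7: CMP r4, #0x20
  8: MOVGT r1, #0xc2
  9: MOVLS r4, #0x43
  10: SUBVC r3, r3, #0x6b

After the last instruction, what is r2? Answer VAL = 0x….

VAL = 0xb5

0: ✓ CMP  NZCV=0011
1: · MOVGE
2: · MOVLS
3: ✓ CMP  NZCV=1000
4: ✓ MOVMI  r2←0xbd
5: · ADDGE
6: ✓ ADDLS  r2←0xb5
7: ✓ CMP  NZCV=1000
8: · MOVGT
9: ✓ MOVLS  r4←0x43
10: ✓ SUBVC  r3←0x93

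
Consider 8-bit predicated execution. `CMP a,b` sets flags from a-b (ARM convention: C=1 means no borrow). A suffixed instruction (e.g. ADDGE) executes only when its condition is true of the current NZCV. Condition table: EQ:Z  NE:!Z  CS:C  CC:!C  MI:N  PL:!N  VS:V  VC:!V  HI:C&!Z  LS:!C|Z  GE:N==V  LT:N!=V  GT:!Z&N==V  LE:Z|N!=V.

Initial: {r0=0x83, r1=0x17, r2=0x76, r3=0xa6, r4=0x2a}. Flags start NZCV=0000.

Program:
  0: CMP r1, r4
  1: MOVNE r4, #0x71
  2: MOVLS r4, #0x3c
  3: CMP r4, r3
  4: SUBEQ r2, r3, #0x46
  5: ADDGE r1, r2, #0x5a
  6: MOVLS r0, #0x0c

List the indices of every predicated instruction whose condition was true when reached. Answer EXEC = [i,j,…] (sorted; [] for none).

0: ✓ CMP  NZCV=1000
1: ✓ MOVNE  r4←0x71
2: ✓ MOVLS  r4←0x3c
3: ✓ CMP  NZCV=1001
4: · SUBEQ
5: ✓ ADDGE  r1←0xd0
6: ✓ MOVLS  r0←0x0c

EXEC = [1,2,5,6]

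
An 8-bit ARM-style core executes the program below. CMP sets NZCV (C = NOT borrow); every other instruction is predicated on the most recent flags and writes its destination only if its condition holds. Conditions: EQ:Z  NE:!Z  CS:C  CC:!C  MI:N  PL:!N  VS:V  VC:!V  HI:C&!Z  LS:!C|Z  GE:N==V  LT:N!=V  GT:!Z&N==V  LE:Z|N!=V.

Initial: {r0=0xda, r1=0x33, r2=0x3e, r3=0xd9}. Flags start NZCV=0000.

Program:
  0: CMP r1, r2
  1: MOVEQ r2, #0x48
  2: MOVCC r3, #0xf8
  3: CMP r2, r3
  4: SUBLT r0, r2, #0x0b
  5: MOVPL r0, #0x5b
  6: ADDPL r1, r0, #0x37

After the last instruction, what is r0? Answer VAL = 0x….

[0] flags=1000 → (cmp)
[1] flags=1000 EQ?F → skip
[2] flags=1000 CC?T → r3=0xf8
[3] flags=0000 → (cmp)
[4] flags=0000 LT?F → skip
[5] flags=0000 PL?T → r0=0x5b
[6] flags=0000 PL?T → r1=0x92

VAL = 0x5b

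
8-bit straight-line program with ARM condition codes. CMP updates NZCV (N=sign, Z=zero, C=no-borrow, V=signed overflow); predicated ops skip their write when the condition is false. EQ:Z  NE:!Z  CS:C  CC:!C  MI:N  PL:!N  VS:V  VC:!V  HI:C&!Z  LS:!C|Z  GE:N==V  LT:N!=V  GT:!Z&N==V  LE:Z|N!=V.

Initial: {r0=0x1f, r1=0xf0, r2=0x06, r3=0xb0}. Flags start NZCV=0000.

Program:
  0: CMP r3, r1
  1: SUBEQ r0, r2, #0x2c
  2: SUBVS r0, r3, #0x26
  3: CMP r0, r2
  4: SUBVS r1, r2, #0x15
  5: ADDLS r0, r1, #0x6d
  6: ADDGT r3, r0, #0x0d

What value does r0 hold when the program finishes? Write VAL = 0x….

[0] flags=1000 → (cmp)
[1] flags=1000 EQ?F → skip
[2] flags=1000 VS?F → skip
[3] flags=0010 → (cmp)
[4] flags=0010 VS?F → skip
[5] flags=0010 LS?F → skip
[6] flags=0010 GT?T → r3=0x2c

VAL = 0x1f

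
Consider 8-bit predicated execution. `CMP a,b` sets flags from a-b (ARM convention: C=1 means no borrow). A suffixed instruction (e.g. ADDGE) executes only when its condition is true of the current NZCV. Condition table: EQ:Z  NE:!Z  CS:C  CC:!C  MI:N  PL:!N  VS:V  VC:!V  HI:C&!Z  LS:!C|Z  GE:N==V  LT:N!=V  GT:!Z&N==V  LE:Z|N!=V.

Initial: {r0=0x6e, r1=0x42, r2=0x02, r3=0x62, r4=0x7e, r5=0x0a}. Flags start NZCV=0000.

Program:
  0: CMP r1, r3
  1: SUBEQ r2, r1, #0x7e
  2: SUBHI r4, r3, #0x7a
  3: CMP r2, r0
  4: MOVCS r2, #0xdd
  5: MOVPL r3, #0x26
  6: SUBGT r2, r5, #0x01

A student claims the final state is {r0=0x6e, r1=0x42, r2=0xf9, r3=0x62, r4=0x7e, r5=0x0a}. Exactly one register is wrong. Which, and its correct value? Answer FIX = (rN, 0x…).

FIX = (r2, 0x02)

[0] flags=1000 → (cmp)
[1] flags=1000 EQ?F → skip
[2] flags=1000 HI?F → skip
[3] flags=1000 → (cmp)
[4] flags=1000 CS?F → skip
[5] flags=1000 PL?F → skip
[6] flags=1000 GT?F → skip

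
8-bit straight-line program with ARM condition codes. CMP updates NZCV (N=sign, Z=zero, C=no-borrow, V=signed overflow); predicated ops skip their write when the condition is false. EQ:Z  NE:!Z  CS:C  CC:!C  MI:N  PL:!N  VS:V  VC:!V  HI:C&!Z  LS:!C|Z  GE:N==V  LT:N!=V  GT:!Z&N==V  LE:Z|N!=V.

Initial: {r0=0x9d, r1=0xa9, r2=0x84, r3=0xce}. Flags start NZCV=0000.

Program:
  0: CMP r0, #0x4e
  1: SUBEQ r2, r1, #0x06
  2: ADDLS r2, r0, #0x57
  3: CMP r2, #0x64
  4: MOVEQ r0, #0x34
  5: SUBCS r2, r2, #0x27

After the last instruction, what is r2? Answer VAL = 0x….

0: ✓ CMP  NZCV=0011
1: · SUBEQ
2: · ADDLS
3: ✓ CMP  NZCV=0011
4: · MOVEQ
5: ✓ SUBCS  r2←0x5d

VAL = 0x5d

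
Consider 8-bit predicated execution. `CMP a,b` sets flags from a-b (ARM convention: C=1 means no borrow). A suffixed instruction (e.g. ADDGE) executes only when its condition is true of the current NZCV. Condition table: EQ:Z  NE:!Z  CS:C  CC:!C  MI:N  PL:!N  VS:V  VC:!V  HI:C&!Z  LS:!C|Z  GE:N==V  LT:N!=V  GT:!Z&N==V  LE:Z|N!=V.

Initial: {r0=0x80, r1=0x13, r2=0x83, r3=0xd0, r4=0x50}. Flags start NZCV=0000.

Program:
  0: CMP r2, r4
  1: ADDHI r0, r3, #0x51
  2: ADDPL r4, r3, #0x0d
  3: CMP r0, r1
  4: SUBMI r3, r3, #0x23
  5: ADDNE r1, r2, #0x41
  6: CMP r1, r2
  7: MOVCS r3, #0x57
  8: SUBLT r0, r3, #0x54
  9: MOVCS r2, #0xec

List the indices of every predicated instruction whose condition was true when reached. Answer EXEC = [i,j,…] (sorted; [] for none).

EXEC = [1,2,5,7,9]

0: ✓ CMP  NZCV=0011
1: ✓ ADDHI  r0←0x21
2: ✓ ADDPL  r4←0xdd
3: ✓ CMP  NZCV=0010
4: · SUBMI
5: ✓ ADDNE  r1←0xc4
6: ✓ CMP  NZCV=0010
7: ✓ MOVCS  r3←0x57
8: · SUBLT
9: ✓ MOVCS  r2←0xec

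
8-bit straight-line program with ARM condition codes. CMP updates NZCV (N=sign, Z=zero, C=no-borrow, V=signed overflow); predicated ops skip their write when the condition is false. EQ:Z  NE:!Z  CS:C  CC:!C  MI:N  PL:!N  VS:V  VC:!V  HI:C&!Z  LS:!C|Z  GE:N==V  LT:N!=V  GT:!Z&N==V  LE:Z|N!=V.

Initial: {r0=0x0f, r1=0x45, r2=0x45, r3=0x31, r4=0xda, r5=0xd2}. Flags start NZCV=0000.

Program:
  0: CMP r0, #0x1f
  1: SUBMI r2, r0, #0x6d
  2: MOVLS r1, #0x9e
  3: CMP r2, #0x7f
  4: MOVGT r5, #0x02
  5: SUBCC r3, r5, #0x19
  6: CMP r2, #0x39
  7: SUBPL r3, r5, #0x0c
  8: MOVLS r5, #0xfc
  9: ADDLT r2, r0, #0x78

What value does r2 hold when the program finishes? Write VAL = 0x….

VAL = 0x87

0: ✓ CMP  NZCV=1000
1: ✓ SUBMI  r2←0xa2
2: ✓ MOVLS  r1←0x9e
3: ✓ CMP  NZCV=0011
4: · MOVGT
5: · SUBCC
6: ✓ CMP  NZCV=0011
7: ✓ SUBPL  r3←0xc6
8: · MOVLS
9: ✓ ADDLT  r2←0x87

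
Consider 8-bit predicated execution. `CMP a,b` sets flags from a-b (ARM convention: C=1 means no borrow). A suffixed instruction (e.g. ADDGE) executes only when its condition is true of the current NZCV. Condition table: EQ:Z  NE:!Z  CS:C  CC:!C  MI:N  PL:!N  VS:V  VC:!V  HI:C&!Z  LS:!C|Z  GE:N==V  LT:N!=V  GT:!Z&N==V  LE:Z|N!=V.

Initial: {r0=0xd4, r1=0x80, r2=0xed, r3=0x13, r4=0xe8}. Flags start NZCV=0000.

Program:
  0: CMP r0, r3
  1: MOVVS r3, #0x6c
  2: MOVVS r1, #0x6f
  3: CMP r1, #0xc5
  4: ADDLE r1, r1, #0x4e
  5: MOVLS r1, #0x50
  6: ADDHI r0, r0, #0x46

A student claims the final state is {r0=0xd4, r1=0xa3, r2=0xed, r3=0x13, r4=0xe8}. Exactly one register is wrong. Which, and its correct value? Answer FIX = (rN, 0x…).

FIX = (r1, 0x50)

[0] flags=1010 → (cmp)
[1] flags=1010 VS?F → skip
[2] flags=1010 VS?F → skip
[3] flags=1000 → (cmp)
[4] flags=1000 LE?T → r1=0xce
[5] flags=1000 LS?T → r1=0x50
[6] flags=1000 HI?F → skip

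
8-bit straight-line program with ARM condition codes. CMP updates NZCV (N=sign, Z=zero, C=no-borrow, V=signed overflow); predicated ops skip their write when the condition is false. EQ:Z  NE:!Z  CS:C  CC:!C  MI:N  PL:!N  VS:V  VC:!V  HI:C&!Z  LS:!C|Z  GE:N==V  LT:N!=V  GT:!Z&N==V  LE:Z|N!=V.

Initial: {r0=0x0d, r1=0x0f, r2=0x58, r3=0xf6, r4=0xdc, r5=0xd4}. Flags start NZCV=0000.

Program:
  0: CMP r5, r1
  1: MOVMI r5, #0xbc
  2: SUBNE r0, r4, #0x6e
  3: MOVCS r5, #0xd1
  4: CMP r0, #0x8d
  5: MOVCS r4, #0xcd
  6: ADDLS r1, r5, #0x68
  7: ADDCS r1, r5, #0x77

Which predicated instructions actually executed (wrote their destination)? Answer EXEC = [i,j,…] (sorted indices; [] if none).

EXEC = [1,2,3,6]

[0] flags=1010 → (cmp)
[1] flags=1010 MI?T → r5=0xbc
[2] flags=1010 NE?T → r0=0x6e
[3] flags=1010 CS?T → r5=0xd1
[4] flags=1001 → (cmp)
[5] flags=1001 CS?F → skip
[6] flags=1001 LS?T → r1=0x39
[7] flags=1001 CS?F → skip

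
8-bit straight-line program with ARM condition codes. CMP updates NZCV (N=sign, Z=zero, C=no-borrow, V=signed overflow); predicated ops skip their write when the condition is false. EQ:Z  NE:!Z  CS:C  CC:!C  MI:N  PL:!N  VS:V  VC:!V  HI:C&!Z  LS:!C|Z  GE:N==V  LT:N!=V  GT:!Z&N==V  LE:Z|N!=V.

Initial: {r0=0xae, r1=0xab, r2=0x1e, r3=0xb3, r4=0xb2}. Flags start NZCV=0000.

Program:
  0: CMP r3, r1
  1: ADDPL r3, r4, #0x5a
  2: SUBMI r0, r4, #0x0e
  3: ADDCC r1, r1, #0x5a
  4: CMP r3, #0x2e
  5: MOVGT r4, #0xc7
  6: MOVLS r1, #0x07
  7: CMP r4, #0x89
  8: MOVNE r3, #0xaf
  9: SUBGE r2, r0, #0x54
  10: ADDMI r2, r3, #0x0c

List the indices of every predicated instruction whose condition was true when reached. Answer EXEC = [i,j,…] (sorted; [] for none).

EXEC = [1,6,8,9]

[0] flags=0010 → (cmp)
[1] flags=0010 PL?T → r3=0x0c
[2] flags=0010 MI?F → skip
[3] flags=0010 CC?F → skip
[4] flags=1000 → (cmp)
[5] flags=1000 GT?F → skip
[6] flags=1000 LS?T → r1=0x07
[7] flags=0010 → (cmp)
[8] flags=0010 NE?T → r3=0xaf
[9] flags=0010 GE?T → r2=0x5a
[10] flags=0010 MI?F → skip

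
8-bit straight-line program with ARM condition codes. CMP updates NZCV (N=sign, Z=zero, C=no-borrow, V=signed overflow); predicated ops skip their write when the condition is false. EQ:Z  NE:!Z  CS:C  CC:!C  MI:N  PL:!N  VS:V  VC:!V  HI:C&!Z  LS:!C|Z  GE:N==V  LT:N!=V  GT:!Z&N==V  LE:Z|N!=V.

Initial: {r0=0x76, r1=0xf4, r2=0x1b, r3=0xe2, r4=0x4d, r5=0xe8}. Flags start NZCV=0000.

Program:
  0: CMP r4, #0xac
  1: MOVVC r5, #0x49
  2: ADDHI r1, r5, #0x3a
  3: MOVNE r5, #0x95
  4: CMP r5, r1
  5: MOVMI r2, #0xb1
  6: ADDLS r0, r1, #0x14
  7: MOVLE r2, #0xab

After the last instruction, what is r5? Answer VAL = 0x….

VAL = 0x95

[0] flags=1001 → (cmp)
[1] flags=1001 VC?F → skip
[2] flags=1001 HI?F → skip
[3] flags=1001 NE?T → r5=0x95
[4] flags=1000 → (cmp)
[5] flags=1000 MI?T → r2=0xb1
[6] flags=1000 LS?T → r0=0x08
[7] flags=1000 LE?T → r2=0xab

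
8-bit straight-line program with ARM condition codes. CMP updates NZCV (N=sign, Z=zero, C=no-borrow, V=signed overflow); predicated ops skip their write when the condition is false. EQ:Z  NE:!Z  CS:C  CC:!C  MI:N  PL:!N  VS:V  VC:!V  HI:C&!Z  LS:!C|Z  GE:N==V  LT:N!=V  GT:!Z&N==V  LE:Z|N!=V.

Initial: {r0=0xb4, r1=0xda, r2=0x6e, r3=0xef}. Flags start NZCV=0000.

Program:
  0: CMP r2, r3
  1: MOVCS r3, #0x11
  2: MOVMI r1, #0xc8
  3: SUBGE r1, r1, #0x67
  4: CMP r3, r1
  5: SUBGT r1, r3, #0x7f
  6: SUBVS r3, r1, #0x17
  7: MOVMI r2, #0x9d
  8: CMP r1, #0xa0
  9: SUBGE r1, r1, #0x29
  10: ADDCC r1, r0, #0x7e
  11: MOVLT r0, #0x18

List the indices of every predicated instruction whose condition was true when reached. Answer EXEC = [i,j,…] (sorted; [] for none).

0: ✓ CMP  NZCV=0000
1: · MOVCS
2: · MOVMI
3: ✓ SUBGE  r1←0x73
4: ✓ CMP  NZCV=0011
5: · SUBGT
6: ✓ SUBVS  r3←0x5c
7: · MOVMI
8: ✓ CMP  NZCV=1001
9: ✓ SUBGE  r1←0x4a
10: ✓ ADDCC  r1←0x32
11: · MOVLT

EXEC = [3,6,9,10]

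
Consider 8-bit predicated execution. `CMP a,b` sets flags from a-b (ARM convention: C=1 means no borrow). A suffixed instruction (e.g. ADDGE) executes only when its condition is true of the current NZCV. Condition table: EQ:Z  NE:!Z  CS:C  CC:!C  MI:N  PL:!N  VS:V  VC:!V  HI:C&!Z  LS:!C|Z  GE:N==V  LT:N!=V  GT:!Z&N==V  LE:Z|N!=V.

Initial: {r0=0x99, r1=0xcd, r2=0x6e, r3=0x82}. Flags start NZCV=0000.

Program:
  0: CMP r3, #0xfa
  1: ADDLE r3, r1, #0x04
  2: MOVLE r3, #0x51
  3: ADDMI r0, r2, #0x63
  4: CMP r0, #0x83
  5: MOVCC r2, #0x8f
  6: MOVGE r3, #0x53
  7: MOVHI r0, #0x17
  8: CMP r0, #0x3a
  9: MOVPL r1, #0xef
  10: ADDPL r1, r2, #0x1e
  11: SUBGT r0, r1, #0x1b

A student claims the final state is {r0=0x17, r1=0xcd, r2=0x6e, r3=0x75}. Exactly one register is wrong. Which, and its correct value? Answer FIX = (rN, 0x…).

0: ✓ CMP  NZCV=1000
1: ✓ ADDLE  r3←0xd1
2: ✓ MOVLE  r3←0x51
3: ✓ ADDMI  r0←0xd1
4: ✓ CMP  NZCV=0010
5: · MOVCC
6: ✓ MOVGE  r3←0x53
7: ✓ MOVHI  r0←0x17
8: ✓ CMP  NZCV=1000
9: · MOVPL
10: · ADDPL
11: · SUBGT

FIX = (r3, 0x53)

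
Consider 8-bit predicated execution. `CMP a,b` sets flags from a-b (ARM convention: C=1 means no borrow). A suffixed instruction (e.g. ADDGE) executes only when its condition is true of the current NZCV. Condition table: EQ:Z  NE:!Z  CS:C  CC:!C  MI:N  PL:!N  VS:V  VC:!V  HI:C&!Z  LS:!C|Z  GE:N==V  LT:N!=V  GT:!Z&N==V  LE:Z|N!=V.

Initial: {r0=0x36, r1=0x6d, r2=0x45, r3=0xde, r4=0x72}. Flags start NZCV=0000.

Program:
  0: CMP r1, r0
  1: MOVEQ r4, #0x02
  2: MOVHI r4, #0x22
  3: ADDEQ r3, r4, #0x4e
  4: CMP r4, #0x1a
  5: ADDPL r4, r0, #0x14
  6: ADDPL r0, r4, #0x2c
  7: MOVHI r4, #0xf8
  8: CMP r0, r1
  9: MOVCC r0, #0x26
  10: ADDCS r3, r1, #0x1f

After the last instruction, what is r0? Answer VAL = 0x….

VAL = 0x76

0: ✓ CMP  NZCV=0010
1: · MOVEQ
2: ✓ MOVHI  r4←0x22
3: · ADDEQ
4: ✓ CMP  NZCV=0010
5: ✓ ADDPL  r4←0x4a
6: ✓ ADDPL  r0←0x76
7: ✓ MOVHI  r4←0xf8
8: ✓ CMP  NZCV=0010
9: · MOVCC
10: ✓ ADDCS  r3←0x8c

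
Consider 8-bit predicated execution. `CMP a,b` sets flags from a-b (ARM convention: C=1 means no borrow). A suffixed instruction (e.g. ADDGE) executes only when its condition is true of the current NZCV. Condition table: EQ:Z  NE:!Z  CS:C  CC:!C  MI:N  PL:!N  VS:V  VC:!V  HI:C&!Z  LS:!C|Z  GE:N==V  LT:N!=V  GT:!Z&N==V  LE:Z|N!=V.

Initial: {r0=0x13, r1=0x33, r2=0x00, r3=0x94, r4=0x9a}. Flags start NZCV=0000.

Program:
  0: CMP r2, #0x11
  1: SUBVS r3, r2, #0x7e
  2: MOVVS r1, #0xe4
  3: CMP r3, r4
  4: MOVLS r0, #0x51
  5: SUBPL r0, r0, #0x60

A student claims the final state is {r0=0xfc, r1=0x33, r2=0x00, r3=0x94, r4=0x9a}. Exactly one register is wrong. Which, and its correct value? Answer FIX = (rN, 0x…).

[0] flags=1000 → (cmp)
[1] flags=1000 VS?F → skip
[2] flags=1000 VS?F → skip
[3] flags=1000 → (cmp)
[4] flags=1000 LS?T → r0=0x51
[5] flags=1000 PL?F → skip

FIX = (r0, 0x51)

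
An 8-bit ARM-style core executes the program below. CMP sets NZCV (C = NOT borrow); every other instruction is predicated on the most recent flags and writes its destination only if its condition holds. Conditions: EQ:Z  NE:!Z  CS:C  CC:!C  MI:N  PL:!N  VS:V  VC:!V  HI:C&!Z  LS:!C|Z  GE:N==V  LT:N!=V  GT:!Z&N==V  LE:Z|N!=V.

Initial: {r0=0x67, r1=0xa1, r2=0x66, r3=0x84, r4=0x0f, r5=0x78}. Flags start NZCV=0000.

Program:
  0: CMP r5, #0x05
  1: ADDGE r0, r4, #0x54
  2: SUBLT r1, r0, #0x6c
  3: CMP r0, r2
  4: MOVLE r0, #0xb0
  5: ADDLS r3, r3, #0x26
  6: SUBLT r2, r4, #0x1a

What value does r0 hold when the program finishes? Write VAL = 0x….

VAL = 0xb0

[0] flags=0010 → (cmp)
[1] flags=0010 GE?T → r0=0x63
[2] flags=0010 LT?F → skip
[3] flags=1000 → (cmp)
[4] flags=1000 LE?T → r0=0xb0
[5] flags=1000 LS?T → r3=0xaa
[6] flags=1000 LT?T → r2=0xf5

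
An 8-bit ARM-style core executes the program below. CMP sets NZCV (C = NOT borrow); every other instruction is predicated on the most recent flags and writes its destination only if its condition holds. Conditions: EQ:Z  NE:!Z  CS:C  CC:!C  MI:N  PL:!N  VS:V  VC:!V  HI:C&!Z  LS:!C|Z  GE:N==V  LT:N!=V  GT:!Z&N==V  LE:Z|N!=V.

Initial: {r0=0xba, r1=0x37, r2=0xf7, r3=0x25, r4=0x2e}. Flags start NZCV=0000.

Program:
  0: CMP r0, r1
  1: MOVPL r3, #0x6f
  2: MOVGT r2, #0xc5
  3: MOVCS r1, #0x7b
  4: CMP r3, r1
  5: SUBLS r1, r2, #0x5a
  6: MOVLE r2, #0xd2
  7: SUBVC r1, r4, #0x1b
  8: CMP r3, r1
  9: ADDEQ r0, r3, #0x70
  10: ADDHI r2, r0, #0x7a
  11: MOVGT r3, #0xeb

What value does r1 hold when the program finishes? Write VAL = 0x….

VAL = 0x13

0: ✓ CMP  NZCV=1010
1: · MOVPL
2: · MOVGT
3: ✓ MOVCS  r1←0x7b
4: ✓ CMP  NZCV=1000
5: ✓ SUBLS  r1←0x9d
6: ✓ MOVLE  r2←0xd2
7: ✓ SUBVC  r1←0x13
8: ✓ CMP  NZCV=0010
9: · ADDEQ
10: ✓ ADDHI  r2←0x34
11: ✓ MOVGT  r3←0xeb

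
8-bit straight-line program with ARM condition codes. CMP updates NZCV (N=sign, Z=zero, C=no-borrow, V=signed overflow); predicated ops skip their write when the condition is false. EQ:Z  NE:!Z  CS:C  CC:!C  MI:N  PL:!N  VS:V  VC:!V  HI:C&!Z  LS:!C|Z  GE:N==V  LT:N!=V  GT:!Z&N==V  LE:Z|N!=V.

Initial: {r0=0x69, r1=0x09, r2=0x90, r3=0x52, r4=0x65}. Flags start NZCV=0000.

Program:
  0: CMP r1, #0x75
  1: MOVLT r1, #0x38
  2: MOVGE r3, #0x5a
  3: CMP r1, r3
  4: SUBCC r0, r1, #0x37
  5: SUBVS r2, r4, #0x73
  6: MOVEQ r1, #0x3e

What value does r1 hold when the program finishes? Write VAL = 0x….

VAL = 0x38

0: ✓ CMP  NZCV=1000
1: ✓ MOVLT  r1←0x38
2: · MOVGE
3: ✓ CMP  NZCV=1000
4: ✓ SUBCC  r0←0x01
5: · SUBVS
6: · MOVEQ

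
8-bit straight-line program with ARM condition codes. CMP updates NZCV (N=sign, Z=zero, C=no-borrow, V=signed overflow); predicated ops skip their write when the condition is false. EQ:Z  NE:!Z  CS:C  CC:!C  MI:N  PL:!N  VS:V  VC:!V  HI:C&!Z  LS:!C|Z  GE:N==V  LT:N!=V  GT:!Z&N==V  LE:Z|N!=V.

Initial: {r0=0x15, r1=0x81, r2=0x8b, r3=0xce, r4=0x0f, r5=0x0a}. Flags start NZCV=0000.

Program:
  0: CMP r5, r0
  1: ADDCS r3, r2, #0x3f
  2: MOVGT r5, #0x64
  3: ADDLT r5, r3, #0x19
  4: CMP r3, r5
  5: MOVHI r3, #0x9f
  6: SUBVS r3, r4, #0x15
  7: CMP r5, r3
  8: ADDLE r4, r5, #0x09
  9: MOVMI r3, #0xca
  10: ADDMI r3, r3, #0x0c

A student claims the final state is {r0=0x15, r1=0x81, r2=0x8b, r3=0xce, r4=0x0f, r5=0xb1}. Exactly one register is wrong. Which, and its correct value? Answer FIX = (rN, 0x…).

0: ✓ CMP  NZCV=1000
1: · ADDCS
2: · MOVGT
3: ✓ ADDLT  r5←0xe7
4: ✓ CMP  NZCV=1000
5: · MOVHI
6: · SUBVS
7: ✓ CMP  NZCV=0010
8: · ADDLE
9: · MOVMI
10: · ADDMI

FIX = (r5, 0xe7)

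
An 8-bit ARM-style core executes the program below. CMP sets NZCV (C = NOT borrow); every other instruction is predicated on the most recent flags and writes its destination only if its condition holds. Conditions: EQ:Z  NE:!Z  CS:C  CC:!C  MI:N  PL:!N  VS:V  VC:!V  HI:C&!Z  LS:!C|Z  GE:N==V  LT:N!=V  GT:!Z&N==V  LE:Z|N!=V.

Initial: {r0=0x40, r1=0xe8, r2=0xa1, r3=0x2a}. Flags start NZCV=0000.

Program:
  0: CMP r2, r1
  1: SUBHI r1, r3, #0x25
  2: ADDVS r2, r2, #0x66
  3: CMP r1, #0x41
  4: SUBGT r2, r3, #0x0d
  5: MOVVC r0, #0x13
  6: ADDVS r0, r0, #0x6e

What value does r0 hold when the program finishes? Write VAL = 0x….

VAL = 0x13

[0] flags=1000 → (cmp)
[1] flags=1000 HI?F → skip
[2] flags=1000 VS?F → skip
[3] flags=1010 → (cmp)
[4] flags=1010 GT?F → skip
[5] flags=1010 VC?T → r0=0x13
[6] flags=1010 VS?F → skip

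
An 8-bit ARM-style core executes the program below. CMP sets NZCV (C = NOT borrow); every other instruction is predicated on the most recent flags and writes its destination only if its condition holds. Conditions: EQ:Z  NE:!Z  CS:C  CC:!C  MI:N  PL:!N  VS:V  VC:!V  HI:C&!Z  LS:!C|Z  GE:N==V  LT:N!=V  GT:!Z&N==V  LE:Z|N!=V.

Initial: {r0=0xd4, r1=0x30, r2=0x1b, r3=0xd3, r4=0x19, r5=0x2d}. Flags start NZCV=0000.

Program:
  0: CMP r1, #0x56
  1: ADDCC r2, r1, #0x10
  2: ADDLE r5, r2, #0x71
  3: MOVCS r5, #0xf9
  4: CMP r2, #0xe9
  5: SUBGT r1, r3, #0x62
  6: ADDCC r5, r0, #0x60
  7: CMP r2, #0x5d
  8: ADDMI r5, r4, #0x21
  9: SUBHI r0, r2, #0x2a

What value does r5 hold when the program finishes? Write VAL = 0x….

[0] flags=1000 → (cmp)
[1] flags=1000 CC?T → r2=0x40
[2] flags=1000 LE?T → r5=0xb1
[3] flags=1000 CS?F → skip
[4] flags=0000 → (cmp)
[5] flags=0000 GT?T → r1=0x71
[6] flags=0000 CC?T → r5=0x34
[7] flags=1000 → (cmp)
[8] flags=1000 MI?T → r5=0x3a
[9] flags=1000 HI?F → skip

VAL = 0x3a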